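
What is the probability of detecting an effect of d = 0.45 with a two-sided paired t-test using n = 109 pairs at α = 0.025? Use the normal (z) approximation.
Power ≈ 0.99

Power calculation (paired t-test, normal approximation):
z_β = d · √n - z_{α/2}
z_β = 0.45 · √109 - 2.241
z_β = 0.45 · 10.440 - 2.241
z_β = 2.457

Power = Φ(z_β) = Φ(2.457) ≈ 0.993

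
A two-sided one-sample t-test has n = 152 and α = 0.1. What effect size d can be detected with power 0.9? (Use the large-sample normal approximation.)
d ≈ 0.24

Minimum detectable effect (one-sample t-test, normal approximation):
d = (z_{α/2} + z_β) / √n
d = (1.645 + 1.282) / √152
d = 2.926 / 12.329
d ≈ 0.24

By Cohen's convention (0.2 small / 0.5 medium / 0.8 large): small effect.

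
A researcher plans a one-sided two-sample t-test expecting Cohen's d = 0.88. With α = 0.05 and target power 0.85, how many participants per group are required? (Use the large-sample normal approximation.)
n = 19 per group

Sample size formula (two-sample t-test, normal approximation):
n = 2 · ((z_α + z_β) / d)²

z_α = 1.645 (for α = 0.05, one-sided)
z_β = 1.036 (for power = 0.85)
d = 0.88

n = 2 · ((1.645 + 1.036) / 0.88)²
n = 2 · (3.047)²
n ≈ 18.57
Round up to the next whole number: n = 19 per group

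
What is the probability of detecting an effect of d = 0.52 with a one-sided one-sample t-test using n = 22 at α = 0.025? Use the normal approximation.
Power ≈ 0.68

Power calculation (one-sample t-test, normal approximation):
z_β = d · √n - z_α
z_β = 0.52 · √22 - 1.960
z_β = 0.52 · 4.690 - 1.960
z_β = 0.479

Power = Φ(z_β) = Φ(0.479) ≈ 0.684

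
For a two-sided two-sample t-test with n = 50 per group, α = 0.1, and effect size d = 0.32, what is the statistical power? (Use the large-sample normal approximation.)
Power ≈ 0.48

Power calculation (two-sample t-test, normal approximation):
z_β = d · √(n/2) - z_{α/2}
z_β = 0.32 · √(50/2) - 1.645
z_β = 0.32 · 5.000 - 1.645
z_β = -0.045

Power = Φ(z_β) = Φ(-0.045) ≈ 0.482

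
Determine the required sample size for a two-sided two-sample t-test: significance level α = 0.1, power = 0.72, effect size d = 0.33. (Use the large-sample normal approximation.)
n = 92 per group

Sample size formula (two-sample t-test, normal approximation):
n = 2 · ((z_{α/2} + z_β) / d)²

z_{α/2} = 1.645 (for α = 0.1, two-sided)
z_β = 0.583 (for power = 0.72)
d = 0.33

n = 2 · ((1.645 + 0.583) / 0.33)²
n = 2 · (6.752)²
n ≈ 91.18
Round up to the next whole number: n = 92 per group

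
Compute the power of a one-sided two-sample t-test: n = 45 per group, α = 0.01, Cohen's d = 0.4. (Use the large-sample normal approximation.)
Power ≈ 0.33

Power calculation (two-sample t-test, normal approximation):
z_β = d · √(n/2) - z_α
z_β = 0.4 · √(45/2) - 2.326
z_β = 0.4 · 4.743 - 2.326
z_β = -0.429

Power = Φ(z_β) = Φ(-0.429) ≈ 0.334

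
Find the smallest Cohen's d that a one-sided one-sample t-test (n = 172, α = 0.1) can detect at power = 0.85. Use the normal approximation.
d ≈ 0.18

Minimum detectable effect (one-sample t-test, normal approximation):
d = (z_α + z_β) / √n
d = (1.282 + 1.036) / √172
d = 2.318 / 13.115
d ≈ 0.18

By Cohen's convention (0.2 small / 0.5 medium / 0.8 large): very small effect.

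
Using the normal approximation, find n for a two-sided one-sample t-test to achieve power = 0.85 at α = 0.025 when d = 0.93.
n = 13

Sample size formula (one-sample t-test, normal approximation):
n = ((z_{α/2} + z_β) / d)²

z_{α/2} = 2.241 (for α = 0.025, two-sided)
z_β = 1.036 (for power = 0.85)
d = 0.93

n = ((2.241 + 1.036) / 0.93)²
n = (3.524)²
n ≈ 12.42
Round up to the next whole number: n = 13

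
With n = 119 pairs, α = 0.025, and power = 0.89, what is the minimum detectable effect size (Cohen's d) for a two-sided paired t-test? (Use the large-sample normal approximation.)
d ≈ 0.32

Minimum detectable effect (paired t-test, normal approximation):
d = (z_{α/2} + z_β) / √n
d = (2.241 + 1.227) / √119
d = 3.468 / 10.909
d ≈ 0.32

By Cohen's convention (0.2 small / 0.5 medium / 0.8 large): small effect.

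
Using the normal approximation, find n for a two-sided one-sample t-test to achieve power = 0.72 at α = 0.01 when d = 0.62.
n = 26

Sample size formula (one-sample t-test, normal approximation):
n = ((z_{α/2} + z_β) / d)²

z_{α/2} = 2.576 (for α = 0.01, two-sided)
z_β = 0.583 (for power = 0.72)
d = 0.62

n = ((2.576 + 0.583) / 0.62)²
n = (5.095)²
n ≈ 25.96
Round up to the next whole number: n = 26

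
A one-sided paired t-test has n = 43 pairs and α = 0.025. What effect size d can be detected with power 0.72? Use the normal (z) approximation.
d ≈ 0.39

Minimum detectable effect (paired t-test, normal approximation):
d = (z_α + z_β) / √n
d = (1.960 + 0.583) / √43
d = 2.543 / 6.557
d ≈ 0.39

By Cohen's convention (0.2 small / 0.5 medium / 0.8 large): small effect.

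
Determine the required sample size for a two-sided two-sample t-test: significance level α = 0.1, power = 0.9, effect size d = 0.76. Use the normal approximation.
n = 30 per group

Sample size formula (two-sample t-test, normal approximation):
n = 2 · ((z_{α/2} + z_β) / d)²

z_{α/2} = 1.645 (for α = 0.1, two-sided)
z_β = 1.282 (for power = 0.9)
d = 0.76

n = 2 · ((1.645 + 1.282) / 0.76)²
n = 2 · (3.851)²
n ≈ 29.66
Round up to the next whole number: n = 30 per group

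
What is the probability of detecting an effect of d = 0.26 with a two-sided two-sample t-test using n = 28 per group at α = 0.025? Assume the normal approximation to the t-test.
Power ≈ 0.10

Power calculation (two-sample t-test, normal approximation):
z_β = d · √(n/2) - z_{α/2}
z_β = 0.26 · √(28/2) - 2.241
z_β = 0.26 · 3.742 - 2.241
z_β = -1.269

Power = Φ(z_β) = Φ(-1.269) ≈ 0.102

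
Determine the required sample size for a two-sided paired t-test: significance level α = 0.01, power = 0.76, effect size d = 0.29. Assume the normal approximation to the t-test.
n = 129 pairs

Sample size formula (paired t-test, normal approximation):
n = ((z_{α/2} + z_β) / d)²

z_{α/2} = 2.576 (for α = 0.01, two-sided)
z_β = 0.706 (for power = 0.76)
d = 0.29

n = ((2.576 + 0.706) / 0.29)²
n = (11.317)²
n ≈ 128.07
Round up to the next whole number: n = 129 pairs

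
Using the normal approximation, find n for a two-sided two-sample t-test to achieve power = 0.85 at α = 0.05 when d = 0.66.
n = 42 per group

Sample size formula (two-sample t-test, normal approximation):
n = 2 · ((z_{α/2} + z_β) / d)²

z_{α/2} = 1.960 (for α = 0.05, two-sided)
z_β = 1.036 (for power = 0.85)
d = 0.66

n = 2 · ((1.960 + 1.036) / 0.66)²
n = 2 · (4.539)²
n ≈ 41.21
Round up to the next whole number: n = 42 per group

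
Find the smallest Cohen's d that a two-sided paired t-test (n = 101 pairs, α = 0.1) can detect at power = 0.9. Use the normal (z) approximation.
d ≈ 0.29

Minimum detectable effect (paired t-test, normal approximation):
d = (z_{α/2} + z_β) / √n
d = (1.645 + 1.282) / √101
d = 2.926 / 10.050
d ≈ 0.29

By Cohen's convention (0.2 small / 0.5 medium / 0.8 large): small effect.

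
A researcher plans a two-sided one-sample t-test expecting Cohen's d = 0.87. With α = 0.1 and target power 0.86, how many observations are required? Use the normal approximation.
n = 10

Sample size formula (one-sample t-test, normal approximation):
n = ((z_{α/2} + z_β) / d)²

z_{α/2} = 1.645 (for α = 0.1, two-sided)
z_β = 1.080 (for power = 0.86)
d = 0.87

n = ((1.645 + 1.080) / 0.87)²
n = (3.132)²
n ≈ 9.81
Round up to the next whole number: n = 10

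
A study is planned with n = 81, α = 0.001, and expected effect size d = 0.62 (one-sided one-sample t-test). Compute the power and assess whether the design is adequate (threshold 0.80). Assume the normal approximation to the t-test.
Power ≈ 0.99; the study is adequately powered (power ≥ 0.80)

Power calculation (one-sample t-test, normal approximation):
z_β = d · √n - z_α
z_β = 0.62 · √81 - 3.090
z_β = 0.62 · 9.000 - 3.090
z_β = 2.490

Power = Φ(z_β) = Φ(2.490) ≈ 0.994

Effect size d = 0.62 is medium by Cohen's convention (0.2/0.5/0.8).

Threshold: power ≥ 0.80 is conventionally adequate.
Power ≈ 0.99 → the study is adequately powered (power ≥ 0.80).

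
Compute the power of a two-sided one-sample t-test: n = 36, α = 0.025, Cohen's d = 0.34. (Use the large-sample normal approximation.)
Power ≈ 0.42

Power calculation (one-sample t-test, normal approximation):
z_β = d · √n - z_{α/2}
z_β = 0.34 · √36 - 2.241
z_β = 0.34 · 6.000 - 2.241
z_β = -0.201

Power = Φ(z_β) = Φ(-0.201) ≈ 0.420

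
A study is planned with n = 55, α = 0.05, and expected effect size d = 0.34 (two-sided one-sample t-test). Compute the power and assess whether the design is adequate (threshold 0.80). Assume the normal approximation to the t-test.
Power ≈ 0.71; the study is underpowered (power < 0.80)

Power calculation (one-sample t-test, normal approximation):
z_β = d · √n - z_{α/2}
z_β = 0.34 · √55 - 1.960
z_β = 0.34 · 7.416 - 1.960
z_β = 0.562

Power = Φ(z_β) = Φ(0.562) ≈ 0.713

Effect size d = 0.34 is small by Cohen's convention (0.2/0.5/0.8).

Threshold: power ≥ 0.80 is conventionally adequate.
Power ≈ 0.71 → the study is underpowered (power < 0.80).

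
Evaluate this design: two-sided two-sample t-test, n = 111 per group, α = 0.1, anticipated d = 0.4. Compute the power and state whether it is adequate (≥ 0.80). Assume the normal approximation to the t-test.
Power ≈ 0.91; the study is adequately powered (power ≥ 0.80)

Power calculation (two-sample t-test, normal approximation):
z_β = d · √(n/2) - z_{α/2}
z_β = 0.4 · √(111/2) - 1.645
z_β = 0.4 · 7.450 - 1.645
z_β = 1.335

Power = Φ(z_β) = Φ(1.335) ≈ 0.909

Effect size d = 0.4 is small by Cohen's convention (0.2/0.5/0.8).

Threshold: power ≥ 0.80 is conventionally adequate.
Power ≈ 0.91 → the study is adequately powered (power ≥ 0.80).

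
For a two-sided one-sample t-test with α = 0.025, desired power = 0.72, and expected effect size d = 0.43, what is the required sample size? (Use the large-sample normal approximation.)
n = 44

Sample size formula (one-sample t-test, normal approximation):
n = ((z_{α/2} + z_β) / d)²

z_{α/2} = 2.241 (for α = 0.025, two-sided)
z_β = 0.583 (for power = 0.72)
d = 0.43

n = ((2.241 + 0.583) / 0.43)²
n = (6.567)²
n ≈ 43.13
Round up to the next whole number: n = 44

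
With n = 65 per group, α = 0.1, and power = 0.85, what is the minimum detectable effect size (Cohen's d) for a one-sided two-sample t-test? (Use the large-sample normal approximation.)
d ≈ 0.41

Minimum detectable effect (two-sample t-test, normal approximation):
d = (z_α + z_β) / √(n/2)
d = (1.282 + 1.036) / √(65/2)
d = 2.318 / 5.701
d ≈ 0.41

By Cohen's convention (0.2 small / 0.5 medium / 0.8 large): small effect.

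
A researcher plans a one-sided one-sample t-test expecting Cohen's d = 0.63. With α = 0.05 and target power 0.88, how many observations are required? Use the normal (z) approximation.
n = 21

Sample size formula (one-sample t-test, normal approximation):
n = ((z_α + z_β) / d)²

z_α = 1.645 (for α = 0.05, one-sided)
z_β = 1.175 (for power = 0.88)
d = 0.63

n = ((1.645 + 1.175) / 0.63)²
n = (4.476)²
n ≈ 20.03
Round up to the next whole number: n = 21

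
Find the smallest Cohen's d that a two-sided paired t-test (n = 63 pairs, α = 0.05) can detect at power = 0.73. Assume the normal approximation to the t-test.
d ≈ 0.32

Minimum detectable effect (paired t-test, normal approximation):
d = (z_{α/2} + z_β) / √n
d = (1.960 + 0.613) / √63
d = 2.573 / 7.937
d ≈ 0.32

By Cohen's convention (0.2 small / 0.5 medium / 0.8 large): small effect.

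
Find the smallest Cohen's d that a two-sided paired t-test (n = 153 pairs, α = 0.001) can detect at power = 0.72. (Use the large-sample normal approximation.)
d ≈ 0.31

Minimum detectable effect (paired t-test, normal approximation):
d = (z_{α/2} + z_β) / √n
d = (3.291 + 0.583) / √153
d = 3.873 / 12.369
d ≈ 0.31

By Cohen's convention (0.2 small / 0.5 medium / 0.8 large): small effect.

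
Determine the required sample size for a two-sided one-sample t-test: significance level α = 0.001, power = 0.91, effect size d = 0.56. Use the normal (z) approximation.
n = 69

Sample size formula (one-sample t-test, normal approximation):
n = ((z_{α/2} + z_β) / d)²

z_{α/2} = 3.291 (for α = 0.001, two-sided)
z_β = 1.341 (for power = 0.91)
d = 0.56

n = ((3.291 + 1.341) / 0.56)²
n = (8.271)²
n ≈ 68.41
Round up to the next whole number: n = 69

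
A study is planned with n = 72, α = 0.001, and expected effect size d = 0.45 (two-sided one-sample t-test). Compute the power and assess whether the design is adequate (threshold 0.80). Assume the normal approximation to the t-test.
Power ≈ 0.70; the study is underpowered (power < 0.80)

Power calculation (one-sample t-test, normal approximation):
z_β = d · √n - z_{α/2}
z_β = 0.45 · √72 - 3.291
z_β = 0.45 · 8.485 - 3.291
z_β = 0.528

Power = Φ(z_β) = Φ(0.528) ≈ 0.701

Effect size d = 0.45 is small by Cohen's convention (0.2/0.5/0.8).

Threshold: power ≥ 0.80 is conventionally adequate.
Power ≈ 0.70 → the study is underpowered (power < 0.80).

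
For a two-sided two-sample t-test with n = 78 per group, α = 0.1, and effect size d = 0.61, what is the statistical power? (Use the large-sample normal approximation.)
Power ≈ 0.98

Power calculation (two-sample t-test, normal approximation):
z_β = d · √(n/2) - z_{α/2}
z_β = 0.61 · √(78/2) - 1.645
z_β = 0.61 · 6.245 - 1.645
z_β = 2.165

Power = Φ(z_β) = Φ(2.165) ≈ 0.985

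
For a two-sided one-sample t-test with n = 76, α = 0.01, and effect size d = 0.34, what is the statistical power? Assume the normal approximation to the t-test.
Power ≈ 0.65

Power calculation (one-sample t-test, normal approximation):
z_β = d · √n - z_{α/2}
z_β = 0.34 · √76 - 2.576
z_β = 0.34 · 8.718 - 2.576
z_β = 0.388

Power = Φ(z_β) = Φ(0.388) ≈ 0.651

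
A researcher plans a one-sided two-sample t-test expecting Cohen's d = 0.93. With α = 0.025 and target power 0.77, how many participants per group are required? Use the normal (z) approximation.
n = 17 per group

Sample size formula (two-sample t-test, normal approximation):
n = 2 · ((z_α + z_β) / d)²

z_α = 1.960 (for α = 0.025, one-sided)
z_β = 0.739 (for power = 0.77)
d = 0.93

n = 2 · ((1.960 + 0.739) / 0.93)²
n = 2 · (2.902)²
n ≈ 16.84
Round up to the next whole number: n = 17 per group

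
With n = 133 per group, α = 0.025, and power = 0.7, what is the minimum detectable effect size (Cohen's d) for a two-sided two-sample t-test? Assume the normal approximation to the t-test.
d ≈ 0.34

Minimum detectable effect (two-sample t-test, normal approximation):
d = (z_{α/2} + z_β) / √(n/2)
d = (2.241 + 0.524) / √(133/2)
d = 2.766 / 8.155
d ≈ 0.34

By Cohen's convention (0.2 small / 0.5 medium / 0.8 large): small effect.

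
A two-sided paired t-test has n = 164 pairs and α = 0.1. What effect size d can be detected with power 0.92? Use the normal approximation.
d ≈ 0.24

Minimum detectable effect (paired t-test, normal approximation):
d = (z_{α/2} + z_β) / √n
d = (1.645 + 1.405) / √164
d = 3.050 / 12.806
d ≈ 0.24

By Cohen's convention (0.2 small / 0.5 medium / 0.8 large): small effect.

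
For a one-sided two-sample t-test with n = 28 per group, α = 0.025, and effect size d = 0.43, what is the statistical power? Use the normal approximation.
Power ≈ 0.36

Power calculation (two-sample t-test, normal approximation):
z_β = d · √(n/2) - z_α
z_β = 0.43 · √(28/2) - 1.960
z_β = 0.43 · 3.742 - 1.960
z_β = -0.351

Power = Φ(z_β) = Φ(-0.351) ≈ 0.363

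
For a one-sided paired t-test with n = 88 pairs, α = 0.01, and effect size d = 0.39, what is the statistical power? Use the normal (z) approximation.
Power ≈ 0.91

Power calculation (paired t-test, normal approximation):
z_β = d · √n - z_α
z_β = 0.39 · √88 - 2.326
z_β = 0.39 · 9.381 - 2.326
z_β = 1.332

Power = Φ(z_β) = Φ(1.332) ≈ 0.909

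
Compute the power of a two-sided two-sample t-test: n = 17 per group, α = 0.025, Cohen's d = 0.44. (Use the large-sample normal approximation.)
Power ≈ 0.17

Power calculation (two-sample t-test, normal approximation):
z_β = d · √(n/2) - z_{α/2}
z_β = 0.44 · √(17/2) - 2.241
z_β = 0.44 · 2.915 - 2.241
z_β = -0.959

Power = Φ(z_β) = Φ(-0.959) ≈ 0.169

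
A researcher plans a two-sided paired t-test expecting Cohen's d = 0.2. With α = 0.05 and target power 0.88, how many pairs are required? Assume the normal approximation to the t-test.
n = 246 pairs

Sample size formula (paired t-test, normal approximation):
n = ((z_{α/2} + z_β) / d)²

z_{α/2} = 1.960 (for α = 0.05, two-sided)
z_β = 1.175 (for power = 0.88)
d = 0.2

n = ((1.960 + 1.175) / 0.2)²
n = (15.675)²
n ≈ 245.71
Round up to the next whole number: n = 246 pairs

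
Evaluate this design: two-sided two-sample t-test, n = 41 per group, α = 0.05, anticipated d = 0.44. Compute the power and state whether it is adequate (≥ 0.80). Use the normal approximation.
Power ≈ 0.51; the study is underpowered (power < 0.80)

Power calculation (two-sample t-test, normal approximation):
z_β = d · √(n/2) - z_{α/2}
z_β = 0.44 · √(41/2) - 1.960
z_β = 0.44 · 4.528 - 1.960
z_β = 0.032

Power = Φ(z_β) = Φ(0.032) ≈ 0.513

Effect size d = 0.44 is small by Cohen's convention (0.2/0.5/0.8).

Threshold: power ≥ 0.80 is conventionally adequate.
Power ≈ 0.51 → the study is underpowered (power < 0.80).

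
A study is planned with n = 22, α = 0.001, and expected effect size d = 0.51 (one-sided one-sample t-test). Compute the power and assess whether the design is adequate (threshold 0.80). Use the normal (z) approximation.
Power ≈ 0.24; the study is underpowered (power < 0.80)

Power calculation (one-sample t-test, normal approximation):
z_β = d · √n - z_α
z_β = 0.51 · √22 - 3.090
z_β = 0.51 · 4.690 - 3.090
z_β = -0.698

Power = Φ(z_β) = Φ(-0.698) ≈ 0.243

Effect size d = 0.51 is medium by Cohen's convention (0.2/0.5/0.8).

Threshold: power ≥ 0.80 is conventionally adequate.
Power ≈ 0.24 → the study is underpowered (power < 0.80).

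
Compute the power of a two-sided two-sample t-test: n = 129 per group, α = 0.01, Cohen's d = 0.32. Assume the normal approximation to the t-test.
Power ≈ 0.50

Power calculation (two-sample t-test, normal approximation):
z_β = d · √(n/2) - z_{α/2}
z_β = 0.32 · √(129/2) - 2.576
z_β = 0.32 · 8.031 - 2.576
z_β = -0.006

Power = Φ(z_β) = Φ(-0.006) ≈ 0.498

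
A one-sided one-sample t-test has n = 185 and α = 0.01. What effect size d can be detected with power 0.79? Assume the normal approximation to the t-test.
d ≈ 0.23

Minimum detectable effect (one-sample t-test, normal approximation):
d = (z_α + z_β) / √n
d = (2.326 + 0.806) / √185
d = 3.133 / 13.601
d ≈ 0.23

By Cohen's convention (0.2 small / 0.5 medium / 0.8 large): small effect.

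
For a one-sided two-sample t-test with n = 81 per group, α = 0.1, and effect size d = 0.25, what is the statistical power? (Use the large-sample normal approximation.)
Power ≈ 0.62

Power calculation (two-sample t-test, normal approximation):
z_β = d · √(n/2) - z_α
z_β = 0.25 · √(81/2) - 1.282
z_β = 0.25 · 6.364 - 1.282
z_β = 0.309

Power = Φ(z_β) = Φ(0.309) ≈ 0.622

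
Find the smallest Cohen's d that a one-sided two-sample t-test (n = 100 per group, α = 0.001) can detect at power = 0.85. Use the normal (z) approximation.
d ≈ 0.58

Minimum detectable effect (two-sample t-test, normal approximation):
d = (z_α + z_β) / √(n/2)
d = (3.090 + 1.036) / √(100/2)
d = 4.127 / 7.071
d ≈ 0.58

By Cohen's convention (0.2 small / 0.5 medium / 0.8 large): medium effect.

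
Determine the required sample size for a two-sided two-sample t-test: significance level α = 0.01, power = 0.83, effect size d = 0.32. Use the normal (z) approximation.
n = 244 per group

Sample size formula (two-sample t-test, normal approximation):
n = 2 · ((z_{α/2} + z_β) / d)²

z_{α/2} = 2.576 (for α = 0.01, two-sided)
z_β = 0.954 (for power = 0.83)
d = 0.32

n = 2 · ((2.576 + 0.954) / 0.32)²
n = 2 · (11.031)²
n ≈ 243.37
Round up to the next whole number: n = 244 per group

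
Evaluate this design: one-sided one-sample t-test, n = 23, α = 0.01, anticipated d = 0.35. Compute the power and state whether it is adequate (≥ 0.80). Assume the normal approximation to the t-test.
Power ≈ 0.26; the study is underpowered (power < 0.80)

Power calculation (one-sample t-test, normal approximation):
z_β = d · √n - z_α
z_β = 0.35 · √23 - 2.326
z_β = 0.35 · 4.796 - 2.326
z_β = -0.648

Power = Φ(z_β) = Φ(-0.648) ≈ 0.259

Effect size d = 0.35 is small by Cohen's convention (0.2/0.5/0.8).

Threshold: power ≥ 0.80 is conventionally adequate.
Power ≈ 0.26 → the study is underpowered (power < 0.80).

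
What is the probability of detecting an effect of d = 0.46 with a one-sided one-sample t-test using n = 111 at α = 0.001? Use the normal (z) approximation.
Power ≈ 0.96

Power calculation (one-sample t-test, normal approximation):
z_β = d · √n - z_α
z_β = 0.46 · √111 - 3.090
z_β = 0.46 · 10.536 - 3.090
z_β = 1.756

Power = Φ(z_β) = Φ(1.756) ≈ 0.960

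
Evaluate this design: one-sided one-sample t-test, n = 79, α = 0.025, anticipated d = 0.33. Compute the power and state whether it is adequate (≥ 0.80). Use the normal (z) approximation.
Power ≈ 0.83; the study is adequately powered (power ≥ 0.80)

Power calculation (one-sample t-test, normal approximation):
z_β = d · √n - z_α
z_β = 0.33 · √79 - 1.960
z_β = 0.33 · 8.888 - 1.960
z_β = 0.973

Power = Φ(z_β) = Φ(0.973) ≈ 0.835

Effect size d = 0.33 is small by Cohen's convention (0.2/0.5/0.8).

Threshold: power ≥ 0.80 is conventionally adequate.
Power ≈ 0.83 → the study is adequately powered (power ≥ 0.80).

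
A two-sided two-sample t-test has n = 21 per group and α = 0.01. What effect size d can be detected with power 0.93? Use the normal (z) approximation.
d ≈ 1.25

Minimum detectable effect (two-sample t-test, normal approximation):
d = (z_{α/2} + z_β) / √(n/2)
d = (2.576 + 1.476) / √(21/2)
d = 4.052 / 3.240
d ≈ 1.25

By Cohen's convention (0.2 small / 0.5 medium / 0.8 large): large effect.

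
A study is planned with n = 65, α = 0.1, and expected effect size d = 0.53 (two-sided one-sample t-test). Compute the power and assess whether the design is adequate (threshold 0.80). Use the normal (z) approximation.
Power ≈ 1.00; the study is adequately powered (power ≥ 0.80)

Power calculation (one-sample t-test, normal approximation):
z_β = d · √n - z_{α/2}
z_β = 0.53 · √65 - 1.645
z_β = 0.53 · 8.062 - 1.645
z_β = 2.628

Power = Φ(z_β) = Φ(2.628) ≈ 0.996

Effect size d = 0.53 is medium by Cohen's convention (0.2/0.5/0.8).

Threshold: power ≥ 0.80 is conventionally adequate.
Power ≈ 1.00 → the study is adequately powered (power ≥ 0.80).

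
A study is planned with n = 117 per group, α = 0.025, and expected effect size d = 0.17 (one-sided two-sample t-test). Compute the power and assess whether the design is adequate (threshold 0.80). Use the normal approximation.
Power ≈ 0.25; the study is underpowered (power < 0.80)

Power calculation (two-sample t-test, normal approximation):
z_β = d · √(n/2) - z_α
z_β = 0.17 · √(117/2) - 1.960
z_β = 0.17 · 7.649 - 1.960
z_β = -0.660

Power = Φ(z_β) = Φ(-0.660) ≈ 0.255

Effect size d = 0.17 is very small by Cohen's convention (0.2/0.5/0.8).

Threshold: power ≥ 0.80 is conventionally adequate.
Power ≈ 0.25 → the study is underpowered (power < 0.80).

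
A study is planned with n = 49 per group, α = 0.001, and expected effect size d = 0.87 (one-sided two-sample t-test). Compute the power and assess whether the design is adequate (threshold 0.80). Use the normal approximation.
Power ≈ 0.89; the study is adequately powered (power ≥ 0.80)

Power calculation (two-sample t-test, normal approximation):
z_β = d · √(n/2) - z_α
z_β = 0.87 · √(49/2) - 3.090
z_β = 0.87 · 4.950 - 3.090
z_β = 1.216

Power = Φ(z_β) = Φ(1.216) ≈ 0.888

Effect size d = 0.87 is large by Cohen's convention (0.2/0.5/0.8).

Threshold: power ≥ 0.80 is conventionally adequate.
Power ≈ 0.89 → the study is adequately powered (power ≥ 0.80).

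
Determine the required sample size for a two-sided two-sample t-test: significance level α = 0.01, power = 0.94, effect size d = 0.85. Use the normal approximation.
n = 48 per group

Sample size formula (two-sample t-test, normal approximation):
n = 2 · ((z_{α/2} + z_β) / d)²

z_{α/2} = 2.576 (for α = 0.01, two-sided)
z_β = 1.555 (for power = 0.94)
d = 0.85

n = 2 · ((2.576 + 1.555) / 0.85)²
n = 2 · (4.860)²
n ≈ 47.24
Round up to the next whole number: n = 48 per group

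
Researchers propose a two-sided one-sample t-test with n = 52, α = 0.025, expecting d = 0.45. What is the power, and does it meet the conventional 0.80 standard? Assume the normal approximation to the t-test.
Power ≈ 0.84; the study is adequately powered (power ≥ 0.80)

Power calculation (one-sample t-test, normal approximation):
z_β = d · √n - z_{α/2}
z_β = 0.45 · √52 - 2.241
z_β = 0.45 · 7.211 - 2.241
z_β = 1.004

Power = Φ(z_β) = Φ(1.004) ≈ 0.842

Effect size d = 0.45 is small by Cohen's convention (0.2/0.5/0.8).

Threshold: power ≥ 0.80 is conventionally adequate.
Power ≈ 0.84 → the study is adequately powered (power ≥ 0.80).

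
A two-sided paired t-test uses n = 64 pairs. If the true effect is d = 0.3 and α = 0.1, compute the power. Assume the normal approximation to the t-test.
Power ≈ 0.77

Power calculation (paired t-test, normal approximation):
z_β = d · √n - z_{α/2}
z_β = 0.3 · √64 - 1.645
z_β = 0.3 · 8.000 - 1.645
z_β = 0.755

Power = Φ(z_β) = Φ(0.755) ≈ 0.775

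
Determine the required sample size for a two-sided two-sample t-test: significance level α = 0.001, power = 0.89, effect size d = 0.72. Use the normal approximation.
n = 79 per group

Sample size formula (two-sample t-test, normal approximation):
n = 2 · ((z_{α/2} + z_β) / d)²

z_{α/2} = 3.291 (for α = 0.001, two-sided)
z_β = 1.227 (for power = 0.89)
d = 0.72

n = 2 · ((3.291 + 1.227) / 0.72)²
n = 2 · (6.275)²
n ≈ 78.75
Round up to the next whole number: n = 79 per group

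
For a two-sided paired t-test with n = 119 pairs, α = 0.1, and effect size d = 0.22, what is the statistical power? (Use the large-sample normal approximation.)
Power ≈ 0.77

Power calculation (paired t-test, normal approximation):
z_β = d · √n - z_{α/2}
z_β = 0.22 · √119 - 1.645
z_β = 0.22 · 10.909 - 1.645
z_β = 0.755

Power = Φ(z_β) = Φ(0.755) ≈ 0.775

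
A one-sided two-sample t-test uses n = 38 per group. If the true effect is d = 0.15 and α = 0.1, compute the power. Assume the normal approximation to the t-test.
Power ≈ 0.27

Power calculation (two-sample t-test, normal approximation):
z_β = d · √(n/2) - z_α
z_β = 0.15 · √(38/2) - 1.282
z_β = 0.15 · 4.359 - 1.282
z_β = -0.628

Power = Φ(z_β) = Φ(-0.628) ≈ 0.265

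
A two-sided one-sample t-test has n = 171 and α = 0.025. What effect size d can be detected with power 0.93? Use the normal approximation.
d ≈ 0.28

Minimum detectable effect (one-sample t-test, normal approximation):
d = (z_{α/2} + z_β) / √n
d = (2.241 + 1.476) / √171
d = 3.717 / 13.077
d ≈ 0.28

By Cohen's convention (0.2 small / 0.5 medium / 0.8 large): small effect.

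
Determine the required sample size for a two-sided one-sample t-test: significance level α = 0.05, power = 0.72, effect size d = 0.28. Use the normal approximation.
n = 83

Sample size formula (one-sample t-test, normal approximation):
n = ((z_{α/2} + z_β) / d)²

z_{α/2} = 1.960 (for α = 0.05, two-sided)
z_β = 0.583 (for power = 0.72)
d = 0.28

n = ((1.960 + 0.583) / 0.28)²
n = (9.082)²
n ≈ 82.48
Round up to the next whole number: n = 83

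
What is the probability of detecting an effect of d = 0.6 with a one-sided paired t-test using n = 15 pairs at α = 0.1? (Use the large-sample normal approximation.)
Power ≈ 0.85

Power calculation (paired t-test, normal approximation):
z_β = d · √n - z_α
z_β = 0.6 · √15 - 1.282
z_β = 0.6 · 3.873 - 1.282
z_β = 1.042

Power = Φ(z_β) = Φ(1.042) ≈ 0.851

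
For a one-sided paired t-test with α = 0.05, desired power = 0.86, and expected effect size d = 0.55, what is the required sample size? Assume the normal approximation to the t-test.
n = 25 pairs

Sample size formula (paired t-test, normal approximation):
n = ((z_α + z_β) / d)²

z_α = 1.645 (for α = 0.05, one-sided)
z_β = 1.080 (for power = 0.86)
d = 0.55

n = ((1.645 + 1.080) / 0.55)²
n = (4.955)²
n ≈ 24.55
Round up to the next whole number: n = 25 pairs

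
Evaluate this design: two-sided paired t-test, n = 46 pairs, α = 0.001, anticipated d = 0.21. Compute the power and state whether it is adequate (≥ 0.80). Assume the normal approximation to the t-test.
Power ≈ 0.03; the study is underpowered (power < 0.80)

Power calculation (paired t-test, normal approximation):
z_β = d · √n - z_{α/2}
z_β = 0.21 · √46 - 3.291
z_β = 0.21 · 6.782 - 3.291
z_β = -1.866

Power = Φ(z_β) = Φ(-1.866) ≈ 0.031

Effect size d = 0.21 is small by Cohen's convention (0.2/0.5/0.8).

Threshold: power ≥ 0.80 is conventionally adequate.
Power ≈ 0.03 → the study is underpowered (power < 0.80).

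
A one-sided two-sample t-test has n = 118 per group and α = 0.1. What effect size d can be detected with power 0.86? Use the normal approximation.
d ≈ 0.31

Minimum detectable effect (two-sample t-test, normal approximation):
d = (z_α + z_β) / √(n/2)
d = (1.282 + 1.080) / √(118/2)
d = 2.362 / 7.681
d ≈ 0.31

By Cohen's convention (0.2 small / 0.5 medium / 0.8 large): small effect.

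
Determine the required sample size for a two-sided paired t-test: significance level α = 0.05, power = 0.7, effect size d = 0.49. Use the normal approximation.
n = 26 pairs

Sample size formula (paired t-test, normal approximation):
n = ((z_{α/2} + z_β) / d)²

z_{α/2} = 1.960 (for α = 0.05, two-sided)
z_β = 0.524 (for power = 0.7)
d = 0.49

n = ((1.960 + 0.524) / 0.49)²
n = (5.069)²
n ≈ 25.69
Round up to the next whole number: n = 26 pairs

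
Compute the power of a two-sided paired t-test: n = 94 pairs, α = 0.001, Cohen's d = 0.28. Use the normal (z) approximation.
Power ≈ 0.28

Power calculation (paired t-test, normal approximation):
z_β = d · √n - z_{α/2}
z_β = 0.28 · √94 - 3.291
z_β = 0.28 · 9.695 - 3.291
z_β = -0.576

Power = Φ(z_β) = Φ(-0.576) ≈ 0.282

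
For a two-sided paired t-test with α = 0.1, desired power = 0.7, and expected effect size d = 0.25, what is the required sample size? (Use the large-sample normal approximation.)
n = 76 pairs

Sample size formula (paired t-test, normal approximation):
n = ((z_{α/2} + z_β) / d)²

z_{α/2} = 1.645 (for α = 0.1, two-sided)
z_β = 0.524 (for power = 0.7)
d = 0.25

n = ((1.645 + 0.524) / 0.25)²
n = (8.676)²
n ≈ 75.27
Round up to the next whole number: n = 76 pairs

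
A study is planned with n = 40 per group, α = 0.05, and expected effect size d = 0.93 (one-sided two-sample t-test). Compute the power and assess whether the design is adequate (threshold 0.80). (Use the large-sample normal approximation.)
Power ≈ 0.99; the study is adequately powered (power ≥ 0.80)

Power calculation (two-sample t-test, normal approximation):
z_β = d · √(n/2) - z_α
z_β = 0.93 · √(40/2) - 1.645
z_β = 0.93 · 4.472 - 1.645
z_β = 2.514

Power = Φ(z_β) = Φ(2.514) ≈ 0.994

Effect size d = 0.93 is large by Cohen's convention (0.2/0.5/0.8).

Threshold: power ≥ 0.80 is conventionally adequate.
Power ≈ 0.99 → the study is adequately powered (power ≥ 0.80).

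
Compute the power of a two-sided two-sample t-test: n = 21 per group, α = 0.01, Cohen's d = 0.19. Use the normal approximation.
Power ≈ 0.02

Power calculation (two-sample t-test, normal approximation):
z_β = d · √(n/2) - z_{α/2}
z_β = 0.19 · √(21/2) - 2.576
z_β = 0.19 · 3.240 - 2.576
z_β = -1.960

Power = Φ(z_β) = Φ(-1.960) ≈ 0.025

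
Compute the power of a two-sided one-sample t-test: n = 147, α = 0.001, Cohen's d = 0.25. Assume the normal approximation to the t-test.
Power ≈ 0.40

Power calculation (one-sample t-test, normal approximation):
z_β = d · √n - z_{α/2}
z_β = 0.25 · √147 - 3.291
z_β = 0.25 · 12.124 - 3.291
z_β = -0.259

Power = Φ(z_β) = Φ(-0.259) ≈ 0.398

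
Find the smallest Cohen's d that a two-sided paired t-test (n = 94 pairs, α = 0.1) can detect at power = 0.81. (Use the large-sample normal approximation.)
d ≈ 0.26

Minimum detectable effect (paired t-test, normal approximation):
d = (z_{α/2} + z_β) / √n
d = (1.645 + 0.878) / √94
d = 2.523 / 9.695
d ≈ 0.26

By Cohen's convention (0.2 small / 0.5 medium / 0.8 large): small effect.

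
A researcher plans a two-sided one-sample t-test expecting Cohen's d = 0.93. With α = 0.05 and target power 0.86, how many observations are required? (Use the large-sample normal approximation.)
n = 11

Sample size formula (one-sample t-test, normal approximation):
n = ((z_{α/2} + z_β) / d)²

z_{α/2} = 1.960 (for α = 0.05, two-sided)
z_β = 1.080 (for power = 0.86)
d = 0.93

n = ((1.960 + 1.080) / 0.93)²
n = (3.269)²
n ≈ 10.69
Round up to the next whole number: n = 11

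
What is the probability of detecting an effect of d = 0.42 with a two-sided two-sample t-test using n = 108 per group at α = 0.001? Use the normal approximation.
Power ≈ 0.42

Power calculation (two-sample t-test, normal approximation):
z_β = d · √(n/2) - z_{α/2}
z_β = 0.42 · √(108/2) - 3.291
z_β = 0.42 · 7.348 - 3.291
z_β = -0.204

Power = Φ(z_β) = Φ(-0.204) ≈ 0.419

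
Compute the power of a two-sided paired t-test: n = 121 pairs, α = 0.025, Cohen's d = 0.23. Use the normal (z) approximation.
Power ≈ 0.61

Power calculation (paired t-test, normal approximation):
z_β = d · √n - z_{α/2}
z_β = 0.23 · √121 - 2.241
z_β = 0.23 · 11.000 - 2.241
z_β = 0.289

Power = Φ(z_β) = Φ(0.289) ≈ 0.614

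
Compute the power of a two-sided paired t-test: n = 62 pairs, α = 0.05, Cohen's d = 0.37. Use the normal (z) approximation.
Power ≈ 0.83

Power calculation (paired t-test, normal approximation):
z_β = d · √n - z_{α/2}
z_β = 0.37 · √62 - 1.960
z_β = 0.37 · 7.874 - 1.960
z_β = 0.953

Power = Φ(z_β) = Φ(0.953) ≈ 0.830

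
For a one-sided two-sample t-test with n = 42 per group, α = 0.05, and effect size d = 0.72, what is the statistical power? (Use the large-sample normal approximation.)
Power ≈ 0.95

Power calculation (two-sample t-test, normal approximation):
z_β = d · √(n/2) - z_α
z_β = 0.72 · √(42/2) - 1.645
z_β = 0.72 · 4.583 - 1.645
z_β = 1.655

Power = Φ(z_β) = Φ(1.655) ≈ 0.951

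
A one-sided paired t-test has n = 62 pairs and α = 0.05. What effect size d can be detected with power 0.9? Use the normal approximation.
d ≈ 0.37

Minimum detectable effect (paired t-test, normal approximation):
d = (z_α + z_β) / √n
d = (1.645 + 1.282) / √62
d = 2.926 / 7.874
d ≈ 0.37

By Cohen's convention (0.2 small / 0.5 medium / 0.8 large): small effect.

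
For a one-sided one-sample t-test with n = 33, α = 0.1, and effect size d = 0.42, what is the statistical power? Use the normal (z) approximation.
Power ≈ 0.87

Power calculation (one-sample t-test, normal approximation):
z_β = d · √n - z_α
z_β = 0.42 · √33 - 1.282
z_β = 0.42 · 5.745 - 1.282
z_β = 1.131

Power = Φ(z_β) = Φ(1.131) ≈ 0.871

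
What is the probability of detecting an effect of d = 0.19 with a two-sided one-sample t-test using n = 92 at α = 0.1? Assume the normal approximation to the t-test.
Power ≈ 0.57

Power calculation (one-sample t-test, normal approximation):
z_β = d · √n - z_{α/2}
z_β = 0.19 · √92 - 1.645
z_β = 0.19 · 9.592 - 1.645
z_β = 0.178

Power = Φ(z_β) = Φ(0.178) ≈ 0.570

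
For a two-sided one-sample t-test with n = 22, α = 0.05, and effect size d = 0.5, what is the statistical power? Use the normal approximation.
Power ≈ 0.65

Power calculation (one-sample t-test, normal approximation):
z_β = d · √n - z_{α/2}
z_β = 0.5 · √22 - 1.960
z_β = 0.5 · 4.690 - 1.960
z_β = 0.385

Power = Φ(z_β) = Φ(0.385) ≈ 0.650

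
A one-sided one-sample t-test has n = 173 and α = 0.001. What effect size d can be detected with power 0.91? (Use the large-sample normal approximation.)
d ≈ 0.34

Minimum detectable effect (one-sample t-test, normal approximation):
d = (z_α + z_β) / √n
d = (3.090 + 1.341) / √173
d = 4.431 / 13.153
d ≈ 0.34

By Cohen's convention (0.2 small / 0.5 medium / 0.8 large): small effect.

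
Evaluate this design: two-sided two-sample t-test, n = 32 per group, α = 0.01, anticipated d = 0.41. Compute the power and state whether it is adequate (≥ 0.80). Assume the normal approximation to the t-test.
Power ≈ 0.17; the study is underpowered (power < 0.80)

Power calculation (two-sample t-test, normal approximation):
z_β = d · √(n/2) - z_{α/2}
z_β = 0.41 · √(32/2) - 2.576
z_β = 0.41 · 4.000 - 2.576
z_β = -0.936

Power = Φ(z_β) = Φ(-0.936) ≈ 0.175

Effect size d = 0.41 is small by Cohen's convention (0.2/0.5/0.8).

Threshold: power ≥ 0.80 is conventionally adequate.
Power ≈ 0.17 → the study is underpowered (power < 0.80).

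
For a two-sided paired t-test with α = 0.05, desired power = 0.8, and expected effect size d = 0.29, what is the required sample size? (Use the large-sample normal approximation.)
n = 94 pairs

Sample size formula (paired t-test, normal approximation):
n = ((z_{α/2} + z_β) / d)²

z_{α/2} = 1.960 (for α = 0.05, two-sided)
z_β = 0.842 (for power = 0.8)
d = 0.29

n = ((1.960 + 0.842) / 0.29)²
n = (9.662)²
n ≈ 93.35
Round up to the next whole number: n = 94 pairs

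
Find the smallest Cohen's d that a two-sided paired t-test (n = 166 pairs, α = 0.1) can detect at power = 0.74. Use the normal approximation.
d ≈ 0.18

Minimum detectable effect (paired t-test, normal approximation):
d = (z_{α/2} + z_β) / √n
d = (1.645 + 0.643) / √166
d = 2.288 / 12.884
d ≈ 0.18

By Cohen's convention (0.2 small / 0.5 medium / 0.8 large): very small effect.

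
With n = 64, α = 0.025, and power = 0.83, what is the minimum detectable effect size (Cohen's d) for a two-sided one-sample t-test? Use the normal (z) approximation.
d ≈ 0.40

Minimum detectable effect (one-sample t-test, normal approximation):
d = (z_{α/2} + z_β) / √n
d = (2.241 + 0.954) / √64
d = 3.196 / 8.000
d ≈ 0.40

By Cohen's convention (0.2 small / 0.5 medium / 0.8 large): small effect.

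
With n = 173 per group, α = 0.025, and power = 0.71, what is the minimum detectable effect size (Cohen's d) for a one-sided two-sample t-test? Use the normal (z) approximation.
d ≈ 0.27

Minimum detectable effect (two-sample t-test, normal approximation):
d = (z_α + z_β) / √(n/2)
d = (1.960 + 0.553) / √(173/2)
d = 2.513 / 9.301
d ≈ 0.27

By Cohen's convention (0.2 small / 0.5 medium / 0.8 large): small effect.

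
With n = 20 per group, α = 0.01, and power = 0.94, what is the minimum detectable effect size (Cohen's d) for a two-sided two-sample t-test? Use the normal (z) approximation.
d ≈ 1.31

Minimum detectable effect (two-sample t-test, normal approximation):
d = (z_{α/2} + z_β) / √(n/2)
d = (2.576 + 1.555) / √(20/2)
d = 4.131 / 3.162
d ≈ 1.31

By Cohen's convention (0.2 small / 0.5 medium / 0.8 large): large effect.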